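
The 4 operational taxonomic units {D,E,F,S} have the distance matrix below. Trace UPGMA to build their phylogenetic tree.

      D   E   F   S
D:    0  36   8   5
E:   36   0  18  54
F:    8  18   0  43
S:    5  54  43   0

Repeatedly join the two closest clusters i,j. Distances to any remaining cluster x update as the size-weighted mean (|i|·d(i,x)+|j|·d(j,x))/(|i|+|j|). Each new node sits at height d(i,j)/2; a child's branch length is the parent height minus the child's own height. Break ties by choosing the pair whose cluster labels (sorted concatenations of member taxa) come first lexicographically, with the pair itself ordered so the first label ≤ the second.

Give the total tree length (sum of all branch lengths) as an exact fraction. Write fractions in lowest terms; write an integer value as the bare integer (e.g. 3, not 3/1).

187/4

step 1: merge (D,S) at d=5; branch lengths D→5/2, S→5/2; new cluster DS
  updated: d(DS,E)=45, d(DS,F)=51/2
step 2: merge (E,F) at d=18; branch lengths E→9, F→9; new cluster EF
  updated: d(DS,EF)=141/4
step 3: merge (DS,EF) at d=141/4; branch lengths DS→121/8, EF→69/8; new cluster DEFS
final tree: ((D:5/2,S:5/2):121/8,(E:9,F:9):69/8)
total length: 187/4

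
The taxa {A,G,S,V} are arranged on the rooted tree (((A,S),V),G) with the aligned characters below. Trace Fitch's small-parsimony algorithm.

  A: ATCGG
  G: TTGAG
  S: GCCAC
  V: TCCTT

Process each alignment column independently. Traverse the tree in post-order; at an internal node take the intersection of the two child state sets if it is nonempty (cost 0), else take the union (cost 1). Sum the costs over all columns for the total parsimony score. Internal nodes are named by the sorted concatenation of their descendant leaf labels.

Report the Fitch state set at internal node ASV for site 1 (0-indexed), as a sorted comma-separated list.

C

[col 0] AS: children A:{A}, S:{G} ∪→ {A,G}; cost 1
[col 0] ASV: children AS:{A,G}, V:{T} ∪→ {A,G,T}; cost 1
[col 0] AGSV: children ASV:{A,G,T}, G:{T} ∩→ {T}; cost 0
[col 1] AS: children A:{T}, S:{C} ∪→ {C,T}; cost 1
[col 1] ASV: children AS:{C,T}, V:{C} ∩→ {C}; cost 0
[col 1] AGSV: children ASV:{C}, G:{T} ∪→ {C,T}; cost 1
[col 2] AS: children A:{C}, S:{C} ∩→ {C}; cost 0
[col 2] ASV: children AS:{C}, V:{C} ∩→ {C}; cost 0
[col 2] AGSV: children ASV:{C}, G:{G} ∪→ {C,G}; cost 1
[col 3] AS: children A:{G}, S:{A} ∪→ {A,G}; cost 1
[col 3] ASV: children AS:{A,G}, V:{T} ∪→ {A,G,T}; cost 1
[col 3] AGSV: children ASV:{A,G,T}, G:{A} ∩→ {A}; cost 0
[col 4] AS: children A:{G}, S:{C} ∪→ {C,G}; cost 1
[col 4] ASV: children AS:{C,G}, V:{T} ∪→ {C,G,T}; cost 1
[col 4] AGSV: children ASV:{C,G,T}, G:{G} ∩→ {G}; cost 0
per-site changes: [2, 2, 1, 2, 2]; total = 9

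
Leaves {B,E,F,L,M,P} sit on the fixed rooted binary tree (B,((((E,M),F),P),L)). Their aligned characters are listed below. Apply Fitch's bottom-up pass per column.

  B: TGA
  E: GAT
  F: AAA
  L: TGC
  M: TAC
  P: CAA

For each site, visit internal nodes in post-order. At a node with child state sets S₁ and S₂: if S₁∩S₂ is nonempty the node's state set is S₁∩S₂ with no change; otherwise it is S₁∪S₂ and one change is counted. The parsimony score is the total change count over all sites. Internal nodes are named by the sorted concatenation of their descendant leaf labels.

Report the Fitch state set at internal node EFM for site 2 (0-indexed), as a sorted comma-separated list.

site 0, node EM: E={G} ∪ M={T} → {G,T} (+1)
site 0, node EFM: EM={G,T} ∪ F={A} → {A,G,T} (+1)
site 0, node EFMP: EFM={A,G,T} ∪ P={C} → {A,C,G,T} (+1)
site 0, node EFLMP: EFMP={A,C,G,T} ∩ L={T} → {T} (+0)
site 0, node BEFLMP: B={T} ∩ EFLMP={T} → {T} (+0)
site 1, node EM: E={A} ∩ M={A} → {A} (+0)
site 1, node EFM: EM={A} ∩ F={A} → {A} (+0)
site 1, node EFMP: EFM={A} ∩ P={A} → {A} (+0)
site 1, node EFLMP: EFMP={A} ∪ L={G} → {A,G} (+1)
site 1, node BEFLMP: B={G} ∩ EFLMP={A,G} → {G} (+0)
site 2, node EM: E={T} ∪ M={C} → {C,T} (+1)
site 2, node EFM: EM={C,T} ∪ F={A} → {A,C,T} (+1)
site 2, node EFMP: EFM={A,C,T} ∩ P={A} → {A} (+0)
site 2, node EFLMP: EFMP={A} ∪ L={C} → {A,C} (+1)
site 2, node BEFLMP: B={A} ∩ EFLMP={A,C} → {A} (+0)
per-site changes: [3, 1, 3]; total = 7

A,C,T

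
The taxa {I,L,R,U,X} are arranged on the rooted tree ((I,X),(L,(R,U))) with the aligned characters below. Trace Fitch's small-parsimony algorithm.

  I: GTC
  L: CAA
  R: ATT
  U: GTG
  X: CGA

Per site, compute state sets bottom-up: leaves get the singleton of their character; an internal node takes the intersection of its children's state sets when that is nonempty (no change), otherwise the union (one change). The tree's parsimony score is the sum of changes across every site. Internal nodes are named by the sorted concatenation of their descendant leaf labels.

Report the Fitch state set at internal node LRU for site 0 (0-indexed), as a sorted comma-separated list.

A,C,G

site 0, node IX: I={G} ∪ X={C} → {C,G} (+1)
site 0, node RU: R={A} ∪ U={G} → {A,G} (+1)
site 0, node LRU: L={C} ∪ RU={A,G} → {A,C,G} (+1)
site 0, node ILRUX: IX={C,G} ∩ LRU={A,C,G} → {C,G} (+0)
site 1, node IX: I={T} ∪ X={G} → {G,T} (+1)
site 1, node RU: R={T} ∩ U={T} → {T} (+0)
site 1, node LRU: L={A} ∪ RU={T} → {A,T} (+1)
site 1, node ILRUX: IX={G,T} ∩ LRU={A,T} → {T} (+0)
site 2, node IX: I={C} ∪ X={A} → {A,C} (+1)
site 2, node RU: R={T} ∪ U={G} → {G,T} (+1)
site 2, node LRU: L={A} ∪ RU={G,T} → {A,G,T} (+1)
site 2, node ILRUX: IX={A,C} ∩ LRU={A,G,T} → {A} (+0)
per-site changes: [3, 2, 3]; total = 8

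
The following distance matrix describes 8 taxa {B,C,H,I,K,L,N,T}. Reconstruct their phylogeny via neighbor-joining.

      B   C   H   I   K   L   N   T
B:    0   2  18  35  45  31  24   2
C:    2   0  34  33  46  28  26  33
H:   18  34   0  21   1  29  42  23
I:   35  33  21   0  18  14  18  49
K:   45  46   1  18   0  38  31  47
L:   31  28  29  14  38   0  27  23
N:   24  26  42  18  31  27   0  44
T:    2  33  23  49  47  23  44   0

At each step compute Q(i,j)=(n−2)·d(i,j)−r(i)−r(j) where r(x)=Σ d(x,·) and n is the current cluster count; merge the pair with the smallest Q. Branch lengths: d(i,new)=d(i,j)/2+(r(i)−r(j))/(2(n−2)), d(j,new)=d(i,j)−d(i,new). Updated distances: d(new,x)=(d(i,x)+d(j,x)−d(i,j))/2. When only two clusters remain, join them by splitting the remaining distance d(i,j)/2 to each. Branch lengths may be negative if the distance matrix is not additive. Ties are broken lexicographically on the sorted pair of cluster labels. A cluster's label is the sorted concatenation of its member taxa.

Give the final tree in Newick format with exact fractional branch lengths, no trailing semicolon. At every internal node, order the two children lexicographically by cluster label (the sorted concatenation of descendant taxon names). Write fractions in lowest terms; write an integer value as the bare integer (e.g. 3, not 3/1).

(((((B:-101/20,T:141/20):285/32,C:243/32):565/64,N:795/64):181/64,((H:-13/3,K:16/3):247/16,I:57/16):293/64):603/128,L:603/128)

1. join H+K (d=1, Q=-388) ⇒ HK; edges |H|=-13/3, |K|=16/3
  updated: d(B,HK)=31, d(C,HK)=79/2, d(HK,I)=19, d(HK,L)=33, d(HK,N)=36, d(HK,T)=69/2
2. join B+T (d=2, Q=-601/2) ⇒ BT; edges |B|=-101/20, |T|=141/20
  updated: d(BT,C)=33/2, d(BT,HK)=127/4, d(BT,I)=41, d(BT,L)=26, d(BT,N)=33
3. join BT+C (d=33/2, Q=-901/4) ⇒ BCT; edges |BT|=285/32, |C|=243/32
  updated: d(BCT,HK)=219/8, d(BCT,I)=115/4, d(BCT,L)=75/4, d(BCT,N)=85/4
4. join HK+I (d=19, Q=-1105/8) ⇒ HIK; edges |HK|=247/16, |I|=57/16
  updated: d(BCT,HIK)=297/16, d(HIK,L)=14, d(HIK,N)=35/2
5. join BCT+N (d=85/4, Q=-1309/16) ⇒ BCNT; edges |BCT|=565/64, |N|=795/64
  updated: d(BCNT,HIK)=237/32, d(BCNT,L)=49/4
6. join BCNT+HIK (d=237/32, Q=-1077/32) ⇒ BCHIKNT; edges |BCNT|=181/64, |HIK|=293/64
  updated: d(BCHIKNT,L)=603/64
7. join BCHIKNT+L (d=603/64) ⇒ BCHIKLNT; edges |BCHIKNT|=603/128, |L|=603/128
final tree: (((((B:-101/20,T:141/20):285/32,C:243/32):565/64,N:795/64):181/64,((H:-13/3,K:16/3):247/16,I:57/16):293/64):603/128,L:603/128)
total length: 4901/64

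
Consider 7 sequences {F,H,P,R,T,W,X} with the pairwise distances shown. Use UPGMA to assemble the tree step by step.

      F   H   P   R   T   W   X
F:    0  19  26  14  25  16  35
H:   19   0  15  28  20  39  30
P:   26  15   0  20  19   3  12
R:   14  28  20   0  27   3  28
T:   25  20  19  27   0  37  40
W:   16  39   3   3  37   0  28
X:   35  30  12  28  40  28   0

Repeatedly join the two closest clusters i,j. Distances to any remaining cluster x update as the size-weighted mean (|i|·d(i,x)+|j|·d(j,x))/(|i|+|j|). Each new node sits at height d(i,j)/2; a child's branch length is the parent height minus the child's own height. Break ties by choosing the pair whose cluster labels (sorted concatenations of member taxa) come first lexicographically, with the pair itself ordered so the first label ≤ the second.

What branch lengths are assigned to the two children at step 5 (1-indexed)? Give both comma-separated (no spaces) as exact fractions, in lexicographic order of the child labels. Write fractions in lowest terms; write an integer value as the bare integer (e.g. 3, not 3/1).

85/24,103/8

iteration 1: select P,W (d=3); attach at lengths (3/2, 3/2); label the merged cluster PW
  updated: d(F,PW)=21, d(H,PW)=27, d(PW,R)=23/2, d(PW,T)=28, d(PW,X)=20
iteration 2: select PW,R (d=23/2); attach at lengths (17/4, 23/4); label the merged cluster PRW
  updated: d(F,PRW)=56/3, d(H,PRW)=82/3, d(PRW,T)=83/3, d(PRW,X)=68/3
iteration 3: select F,PRW (d=56/3); attach at lengths (28/3, 43/12); label the merged cluster FPRW
  updated: d(FPRW,H)=101/4, d(FPRW,T)=27, d(FPRW,X)=103/4
iteration 4: select H,T (d=20); attach at lengths (10, 10); label the merged cluster HT
  updated: d(FPRW,HT)=209/8, d(HT,X)=35
iteration 5: select FPRW,X (d=103/4); attach at lengths (85/24, 103/8); label the merged cluster FPRWX
  updated: d(FPRWX,HT)=279/10
iteration 6: select FPRWX,HT (d=279/10); attach at lengths (43/40, 79/20); label the merged cluster FHPRTWX
final tree: (((F:28/3,((P:3/2,W:3/2):17/4,R:23/4):43/12):85/24,X:103/8):43/40,(H:10,T:10):79/20)
total length: 8083/120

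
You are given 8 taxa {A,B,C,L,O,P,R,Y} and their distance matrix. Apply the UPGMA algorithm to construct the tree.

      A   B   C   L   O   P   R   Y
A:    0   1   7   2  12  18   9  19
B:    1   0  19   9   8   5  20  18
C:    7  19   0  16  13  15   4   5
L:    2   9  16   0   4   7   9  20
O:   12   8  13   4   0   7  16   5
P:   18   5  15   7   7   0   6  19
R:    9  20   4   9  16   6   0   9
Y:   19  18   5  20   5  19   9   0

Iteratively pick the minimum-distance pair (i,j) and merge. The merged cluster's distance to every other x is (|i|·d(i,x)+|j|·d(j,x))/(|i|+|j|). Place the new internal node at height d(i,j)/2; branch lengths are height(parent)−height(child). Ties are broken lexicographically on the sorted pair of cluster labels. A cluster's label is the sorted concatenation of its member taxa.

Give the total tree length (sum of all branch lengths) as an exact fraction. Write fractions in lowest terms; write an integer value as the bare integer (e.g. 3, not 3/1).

step 1: merge (A,B) at d=1; branch lengths A→1/2, B→1/2; new cluster AB
  updated: d(AB,C)=13, d(AB,L)=11/2, d(AB,O)=10, d(AB,P)=23/2, d(AB,R)=29/2, d(AB,Y)=37/2
step 2: merge (C,R) at d=4; branch lengths C→2, R→2; new cluster CR
  updated: d(AB,CR)=55/4, d(CR,L)=25/2, d(CR,O)=29/2, d(CR,P)=21/2, d(CR,Y)=7
step 3: merge (L,O) at d=4; branch lengths L→2, O→2; new cluster LO
  updated: d(AB,LO)=31/4, d(CR,LO)=27/2, d(LO,P)=7, d(LO,Y)=25/2
step 4: merge (CR,Y) at d=7; branch lengths CR→3/2, Y→7/2; new cluster CRY
  updated: d(AB,CRY)=46/3, d(CRY,LO)=79/6, d(CRY,P)=40/3
step 5: merge (LO,P) at d=7; branch lengths LO→3/2, P→7/2; new cluster LOP
  updated: d(AB,LOP)=9, d(CRY,LOP)=119/9
step 6: merge (AB,LOP) at d=9; branch lengths AB→4, LOP→1; new cluster ABLOP
  updated: d(ABLOP,CRY)=211/15
step 7: merge (ABLOP,CRY) at d=211/15; branch lengths ABLOP→38/15, CRY→53/15; new cluster ABCLOPRY
final tree: (((A:1/2,B:1/2):4,((L:2,O:2):3/2,P:7/2):1):38/15,((C:2,R:2):3/2,Y:7/2):53/15)
total length: 451/15

451/15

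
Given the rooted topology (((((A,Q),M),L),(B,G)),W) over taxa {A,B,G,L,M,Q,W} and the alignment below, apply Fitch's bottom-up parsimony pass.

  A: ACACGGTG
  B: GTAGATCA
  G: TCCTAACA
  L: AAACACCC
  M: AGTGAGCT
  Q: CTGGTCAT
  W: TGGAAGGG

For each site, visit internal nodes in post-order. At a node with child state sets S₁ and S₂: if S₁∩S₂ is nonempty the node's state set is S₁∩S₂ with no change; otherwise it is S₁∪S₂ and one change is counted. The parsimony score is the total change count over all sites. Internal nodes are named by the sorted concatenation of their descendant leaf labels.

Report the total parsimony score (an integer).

29

[col 0] AQ: children A:{A}, Q:{C} ∪→ {A,C}; cost 1
[col 0] AMQ: children AQ:{A,C}, M:{A} ∩→ {A}; cost 0
[col 0] ALMQ: children AMQ:{A}, L:{A} ∩→ {A}; cost 0
[col 0] BG: children B:{G}, G:{T} ∪→ {G,T}; cost 1
[col 0] ABGLMQ: children ALMQ:{A}, BG:{G,T} ∪→ {A,G,T}; cost 1
[col 0] ABGLMQW: children ABGLMQ:{A,G,T}, W:{T} ∩→ {T}; cost 0
[col 1] AQ: children A:{C}, Q:{T} ∪→ {C,T}; cost 1
[col 1] AMQ: children AQ:{C,T}, M:{G} ∪→ {C,G,T}; cost 1
[col 1] ALMQ: children AMQ:{C,G,T}, L:{A} ∪→ {A,C,G,T}; cost 1
[col 1] BG: children B:{T}, G:{C} ∪→ {C,T}; cost 1
[col 1] ABGLMQ: children ALMQ:{A,C,G,T}, BG:{C,T} ∩→ {C,T}; cost 0
[col 1] ABGLMQW: children ABGLMQ:{C,T}, W:{G} ∪→ {C,G,T}; cost 1
[col 2] AQ: children A:{A}, Q:{G} ∪→ {A,G}; cost 1
[col 2] AMQ: children AQ:{A,G}, M:{T} ∪→ {A,G,T}; cost 1
[col 2] ALMQ: children AMQ:{A,G,T}, L:{A} ∩→ {A}; cost 0
[col 2] BG: children B:{A}, G:{C} ∪→ {A,C}; cost 1
[col 2] ABGLMQ: children ALMQ:{A}, BG:{A,C} ∩→ {A}; cost 0
[col 2] ABGLMQW: children ABGLMQ:{A}, W:{G} ∪→ {A,G}; cost 1
[col 3] AQ: children A:{C}, Q:{G} ∪→ {C,G}; cost 1
[col 3] AMQ: children AQ:{C,G}, M:{G} ∩→ {G}; cost 0
[col 3] ALMQ: children AMQ:{G}, L:{C} ∪→ {C,G}; cost 1
[col 3] BG: children B:{G}, G:{T} ∪→ {G,T}; cost 1
[col 3] ABGLMQ: children ALMQ:{C,G}, BG:{G,T} ∩→ {G}; cost 0
[col 3] ABGLMQW: children ABGLMQ:{G}, W:{A} ∪→ {A,G}; cost 1
[col 4] AQ: children A:{G}, Q:{T} ∪→ {G,T}; cost 1
[col 4] AMQ: children AQ:{G,T}, M:{A} ∪→ {A,G,T}; cost 1
[col 4] ALMQ: children AMQ:{A,G,T}, L:{A} ∩→ {A}; cost 0
[col 4] BG: children B:{A}, G:{A} ∩→ {A}; cost 0
[col 4] ABGLMQ: children ALMQ:{A}, BG:{A} ∩→ {A}; cost 0
[col 4] ABGLMQW: children ABGLMQ:{A}, W:{A} ∩→ {A}; cost 0
[col 5] AQ: children A:{G}, Q:{C} ∪→ {C,G}; cost 1
[col 5] AMQ: children AQ:{C,G}, M:{G} ∩→ {G}; cost 0
[col 5] ALMQ: children AMQ:{G}, L:{C} ∪→ {C,G}; cost 1
[col 5] BG: children B:{T}, G:{A} ∪→ {A,T}; cost 1
[col 5] ABGLMQ: children ALMQ:{C,G}, BG:{A,T} ∪→ {A,C,G,T}; cost 1
[col 5] ABGLMQW: children ABGLMQ:{A,C,G,T}, W:{G} ∩→ {G}; cost 0
[col 6] AQ: children A:{T}, Q:{A} ∪→ {A,T}; cost 1
[col 6] AMQ: children AQ:{A,T}, M:{C} ∪→ {A,C,T}; cost 1
[col 6] ALMQ: children AMQ:{A,C,T}, L:{C} ∩→ {C}; cost 0
[col 6] BG: children B:{C}, G:{C} ∩→ {C}; cost 0
[col 6] ABGLMQ: children ALMQ:{C}, BG:{C} ∩→ {C}; cost 0
[col 6] ABGLMQW: children ABGLMQ:{C}, W:{G} ∪→ {C,G}; cost 1
[col 7] AQ: children A:{G}, Q:{T} ∪→ {G,T}; cost 1
[col 7] AMQ: children AQ:{G,T}, M:{T} ∩→ {T}; cost 0
[col 7] ALMQ: children AMQ:{T}, L:{C} ∪→ {C,T}; cost 1
[col 7] BG: children B:{A}, G:{A} ∩→ {A}; cost 0
[col 7] ABGLMQ: children ALMQ:{C,T}, BG:{A} ∪→ {A,C,T}; cost 1
[col 7] ABGLMQW: children ABGLMQ:{A,C,T}, W:{G} ∪→ {A,C,G,T}; cost 1
per-site changes: [3, 5, 4, 4, 2, 4, 3, 4]; total = 29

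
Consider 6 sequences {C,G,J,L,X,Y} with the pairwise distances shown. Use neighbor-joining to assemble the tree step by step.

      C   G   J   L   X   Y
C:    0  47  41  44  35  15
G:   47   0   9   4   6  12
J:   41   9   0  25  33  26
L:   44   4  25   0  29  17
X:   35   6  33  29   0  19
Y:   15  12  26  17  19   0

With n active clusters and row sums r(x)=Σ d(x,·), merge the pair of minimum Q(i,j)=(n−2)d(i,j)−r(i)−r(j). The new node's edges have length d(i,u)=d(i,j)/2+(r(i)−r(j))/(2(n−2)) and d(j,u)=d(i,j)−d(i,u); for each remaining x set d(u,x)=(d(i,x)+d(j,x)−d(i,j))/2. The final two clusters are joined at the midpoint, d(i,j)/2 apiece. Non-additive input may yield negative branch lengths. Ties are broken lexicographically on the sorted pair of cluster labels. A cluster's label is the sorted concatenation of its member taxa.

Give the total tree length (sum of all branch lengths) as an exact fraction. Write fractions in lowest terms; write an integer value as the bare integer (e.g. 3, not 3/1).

1. join C+Y (d=15, Q=-211) ⇒ CY; edges |C|=153/8, |Y|=-33/8
  updated: d(CY,G)=22, d(CY,J)=26, d(CY,L)=23, d(CY,X)=39/2
2. join CY+X (d=39/2, Q=-239/2) ⇒ CXY; edges |CY|=41/4, |X|=37/4
  updated: d(CXY,G)=17/4, d(CXY,J)=79/4, d(CXY,L)=65/4
3. join CXY+J (d=79/4, Q=-109/2) ⇒ CJXY; edges |CXY|=13/2, |J|=53/4
  updated: d(CJXY,G)=-13/4, d(CJXY,L)=43/4
4. join CJXY+G (d=-13/4, Q=-23/2) ⇒ CGJXY; edges |CJXY|=7/4, |G|=-5
  updated: d(CGJXY,L)=9
5. join CGJXY+L (d=9) ⇒ CGJLXY; edges |CGJXY|=9/2, |L|=9/2
final tree: (((((C:153/8,Y:-33/8):41/4,X:37/4):13/2,J:53/4):7/4,G:-5):9/2,L:9/2)
total length: 60

60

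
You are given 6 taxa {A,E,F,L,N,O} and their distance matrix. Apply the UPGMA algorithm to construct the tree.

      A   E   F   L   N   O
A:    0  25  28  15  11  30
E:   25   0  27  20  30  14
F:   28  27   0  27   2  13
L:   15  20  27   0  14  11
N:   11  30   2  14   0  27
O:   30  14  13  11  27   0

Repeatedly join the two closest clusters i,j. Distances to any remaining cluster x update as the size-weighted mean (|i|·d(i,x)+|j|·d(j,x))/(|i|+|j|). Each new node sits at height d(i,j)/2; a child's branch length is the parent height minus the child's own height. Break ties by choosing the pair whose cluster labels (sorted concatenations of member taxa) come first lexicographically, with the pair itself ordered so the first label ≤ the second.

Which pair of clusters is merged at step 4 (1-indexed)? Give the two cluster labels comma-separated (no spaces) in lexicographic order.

iteration 1: select F,N (d=2); attach at lengths (1, 1); label the merged cluster FN
  updated: d(A,FN)=39/2, d(E,FN)=57/2, d(FN,L)=41/2, d(FN,O)=20
iteration 2: select L,O (d=11); attach at lengths (11/2, 11/2); label the merged cluster LO
  updated: d(A,LO)=45/2, d(E,LO)=17, d(FN,LO)=81/4
iteration 3: select E,LO (d=17); attach at lengths (17/2, 3); label the merged cluster ELO
  updated: d(A,ELO)=70/3, d(ELO,FN)=23
iteration 4: select A,FN (d=39/2); attach at lengths (39/4, 35/4); label the merged cluster AFN
  updated: d(AFN,ELO)=208/9
iteration 5: select AFN,ELO (d=208/9); attach at lengths (65/36, 55/18); label the merged cluster AEFLNO
final tree: ((A:39/4,(F:1,N:1):35/4):65/36,(E:17/2,(L:11/2,O:11/2):3):55/18)
total length: 1723/36

A,FN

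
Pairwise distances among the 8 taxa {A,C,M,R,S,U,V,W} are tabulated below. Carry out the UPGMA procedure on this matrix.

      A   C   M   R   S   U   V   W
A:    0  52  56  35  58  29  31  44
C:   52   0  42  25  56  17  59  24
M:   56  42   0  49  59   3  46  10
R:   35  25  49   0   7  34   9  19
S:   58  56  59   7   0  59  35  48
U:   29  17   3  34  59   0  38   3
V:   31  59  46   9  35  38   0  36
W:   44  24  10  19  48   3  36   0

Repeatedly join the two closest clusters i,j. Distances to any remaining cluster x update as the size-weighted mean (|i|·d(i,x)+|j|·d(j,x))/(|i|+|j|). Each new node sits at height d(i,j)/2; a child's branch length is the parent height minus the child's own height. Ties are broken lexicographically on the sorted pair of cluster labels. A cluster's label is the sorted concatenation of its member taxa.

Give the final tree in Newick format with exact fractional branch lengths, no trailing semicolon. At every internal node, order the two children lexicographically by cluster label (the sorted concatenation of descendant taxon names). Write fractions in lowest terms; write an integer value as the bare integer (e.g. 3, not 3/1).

iteration 1: select M,U (d=3); attach at lengths (3/2, 3/2); label the merged cluster MU
  updated: d(A,MU)=85/2, d(C,MU)=59/2, d(MU,R)=83/2, d(MU,S)=59, d(MU,V)=42, d(MU,W)=13/2
iteration 2: select MU,W (d=13/2); attach at lengths (7/4, 13/4); label the merged cluster MUW
  updated: d(A,MUW)=43, d(C,MUW)=83/3, d(MUW,R)=34, d(MUW,S)=166/3, d(MUW,V)=40
iteration 3: select R,S (d=7); attach at lengths (7/2, 7/2); label the merged cluster RS
  updated: d(A,RS)=93/2, d(C,RS)=81/2, d(MUW,RS)=134/3, d(RS,V)=22
iteration 4: select RS,V (d=22); attach at lengths (15/2, 11); label the merged cluster RSV
  updated: d(A,RSV)=124/3, d(C,RSV)=140/3, d(MUW,RSV)=388/9
iteration 5: select C,MUW (d=83/3); attach at lengths (83/6, 127/12); label the merged cluster CMUW
  updated: d(A,CMUW)=181/4, d(CMUW,RSV)=44
iteration 6: select A,RSV (d=124/3); attach at lengths (62/3, 29/3); label the merged cluster ARSV
  updated: d(ARSV,CMUW)=709/16
iteration 7: select ARSV,CMUW (d=709/16); attach at lengths (143/96, 799/96); label the merged cluster ACMRSUVW
final tree: ((A:62/3,((R:7/2,S:7/2):15/2,V:11):29/3):143/96,(C:83/6,((M:3/2,U:3/2):7/4,W:13/4):127/12):799/96)
total length: 1569/16

((A:62/3,((R:7/2,S:7/2):15/2,V:11):29/3):143/96,(C:83/6,((M:3/2,U:3/2):7/4,W:13/4):127/12):799/96)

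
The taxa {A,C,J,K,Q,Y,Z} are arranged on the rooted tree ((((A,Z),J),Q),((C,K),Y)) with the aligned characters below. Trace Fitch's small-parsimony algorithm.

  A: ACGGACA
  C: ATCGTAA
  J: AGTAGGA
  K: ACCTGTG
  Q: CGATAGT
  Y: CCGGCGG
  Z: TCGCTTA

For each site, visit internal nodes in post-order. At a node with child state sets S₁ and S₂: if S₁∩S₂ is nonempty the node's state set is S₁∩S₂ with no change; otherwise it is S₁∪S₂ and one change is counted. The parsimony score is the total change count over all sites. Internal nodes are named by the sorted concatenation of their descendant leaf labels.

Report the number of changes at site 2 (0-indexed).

[col 0] AZ: children A:{A}, Z:{T} ∪→ {A,T}; cost 1
[col 0] AJZ: children AZ:{A,T}, J:{A} ∩→ {A}; cost 0
[col 0] AJQZ: children AJZ:{A}, Q:{C} ∪→ {A,C}; cost 1
[col 0] CK: children C:{A}, K:{A} ∩→ {A}; cost 0
[col 0] CKY: children CK:{A}, Y:{C} ∪→ {A,C}; cost 1
[col 0] ACJKQYZ: children AJQZ:{A,C}, CKY:{A,C} ∩→ {A,C}; cost 0
[col 1] AZ: children A:{C}, Z:{C} ∩→ {C}; cost 0
[col 1] AJZ: children AZ:{C}, J:{G} ∪→ {C,G}; cost 1
[col 1] AJQZ: children AJZ:{C,G}, Q:{G} ∩→ {G}; cost 0
[col 1] CK: children C:{T}, K:{C} ∪→ {C,T}; cost 1
[col 1] CKY: children CK:{C,T}, Y:{C} ∩→ {C}; cost 0
[col 1] ACJKQYZ: children AJQZ:{G}, CKY:{C} ∪→ {C,G}; cost 1
[col 2] AZ: children A:{G}, Z:{G} ∩→ {G}; cost 0
[col 2] AJZ: children AZ:{G}, J:{T} ∪→ {G,T}; cost 1
[col 2] AJQZ: children AJZ:{G,T}, Q:{A} ∪→ {A,G,T}; cost 1
[col 2] CK: children C:{C}, K:{C} ∩→ {C}; cost 0
[col 2] CKY: children CK:{C}, Y:{G} ∪→ {C,G}; cost 1
[col 2] ACJKQYZ: children AJQZ:{A,G,T}, CKY:{C,G} ∩→ {G}; cost 0
[col 3] AZ: children A:{G}, Z:{C} ∪→ {C,G}; cost 1
[col 3] AJZ: children AZ:{C,G}, J:{A} ∪→ {A,C,G}; cost 1
[col 3] AJQZ: children AJZ:{A,C,G}, Q:{T} ∪→ {A,C,G,T}; cost 1
[col 3] CK: children C:{G}, K:{T} ∪→ {G,T}; cost 1
[col 3] CKY: children CK:{G,T}, Y:{G} ∩→ {G}; cost 0
[col 3] ACJKQYZ: children AJQZ:{A,C,G,T}, CKY:{G} ∩→ {G}; cost 0
[col 4] AZ: children A:{A}, Z:{T} ∪→ {A,T}; cost 1
[col 4] AJZ: children AZ:{A,T}, J:{G} ∪→ {A,G,T}; cost 1
[col 4] AJQZ: children AJZ:{A,G,T}, Q:{A} ∩→ {A}; cost 0
[col 4] CK: children C:{T}, K:{G} ∪→ {G,T}; cost 1
[col 4] CKY: children CK:{G,T}, Y:{C} ∪→ {C,G,T}; cost 1
[col 4] ACJKQYZ: children AJQZ:{A}, CKY:{C,G,T} ∪→ {A,C,G,T}; cost 1
[col 5] AZ: children A:{C}, Z:{T} ∪→ {C,T}; cost 1
[col 5] AJZ: children AZ:{C,T}, J:{G} ∪→ {C,G,T}; cost 1
[col 5] AJQZ: children AJZ:{C,G,T}, Q:{G} ∩→ {G}; cost 0
[col 5] CK: children C:{A}, K:{T} ∪→ {A,T}; cost 1
[col 5] CKY: children CK:{A,T}, Y:{G} ∪→ {A,G,T}; cost 1
[col 5] ACJKQYZ: children AJQZ:{G}, CKY:{A,G,T} ∩→ {G}; cost 0
[col 6] AZ: children A:{A}, Z:{A} ∩→ {A}; cost 0
[col 6] AJZ: children AZ:{A}, J:{A} ∩→ {A}; cost 0
[col 6] AJQZ: children AJZ:{A}, Q:{T} ∪→ {A,T}; cost 1
[col 6] CK: children C:{A}, K:{G} ∪→ {A,G}; cost 1
[col 6] CKY: children CK:{A,G}, Y:{G} ∩→ {G}; cost 0
[col 6] ACJKQYZ: children AJQZ:{A,T}, CKY:{G} ∪→ {A,G,T}; cost 1
per-site changes: [3, 3, 3, 4, 5, 4, 3]; total = 25

3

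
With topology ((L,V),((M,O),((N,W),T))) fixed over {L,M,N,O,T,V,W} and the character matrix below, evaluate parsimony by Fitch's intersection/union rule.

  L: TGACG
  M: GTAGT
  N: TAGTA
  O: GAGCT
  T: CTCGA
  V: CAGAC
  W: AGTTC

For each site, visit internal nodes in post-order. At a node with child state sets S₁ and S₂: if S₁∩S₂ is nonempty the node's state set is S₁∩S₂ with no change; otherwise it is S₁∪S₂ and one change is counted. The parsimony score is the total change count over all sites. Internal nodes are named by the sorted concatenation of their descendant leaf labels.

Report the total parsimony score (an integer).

20

site 0, node LV: L={T} ∪ V={C} → {C,T} (+1)
site 0, node MO: M={G} ∩ O={G} → {G} (+0)
site 0, node NW: N={T} ∪ W={A} → {A,T} (+1)
site 0, node NTW: NW={A,T} ∪ T={C} → {A,C,T} (+1)
site 0, node MNOTW: MO={G} ∪ NTW={A,C,T} → {A,C,G,T} (+1)
site 0, node LMNOTVW: LV={C,T} ∩ MNOTW={A,C,G,T} → {C,T} (+0)
site 1, node LV: L={G} ∪ V={A} → {A,G} (+1)
site 1, node MO: M={T} ∪ O={A} → {A,T} (+1)
site 1, node NW: N={A} ∪ W={G} → {A,G} (+1)
site 1, node NTW: NW={A,G} ∪ T={T} → {A,G,T} (+1)
site 1, node MNOTW: MO={A,T} ∩ NTW={A,G,T} → {A,T} (+0)
site 1, node LMNOTVW: LV={A,G} ∩ MNOTW={A,T} → {A} (+0)
site 2, node LV: L={A} ∪ V={G} → {A,G} (+1)
site 2, node MO: M={A} ∪ O={G} → {A,G} (+1)
site 2, node NW: N={G} ∪ W={T} → {G,T} (+1)
site 2, node NTW: NW={G,T} ∪ T={C} → {C,G,T} (+1)
site 2, node MNOTW: MO={A,G} ∩ NTW={C,G,T} → {G} (+0)
site 2, node LMNOTVW: LV={A,G} ∩ MNOTW={G} → {G} (+0)
site 3, node LV: L={C} ∪ V={A} → {A,C} (+1)
site 3, node MO: M={G} ∪ O={C} → {C,G} (+1)
site 3, node NW: N={T} ∩ W={T} → {T} (+0)
site 3, node NTW: NW={T} ∪ T={G} → {G,T} (+1)
site 3, node MNOTW: MO={C,G} ∩ NTW={G,T} → {G} (+0)
site 3, node LMNOTVW: LV={A,C} ∪ MNOTW={G} → {A,C,G} (+1)
site 4, node LV: L={G} ∪ V={C} → {C,G} (+1)
site 4, node MO: M={T} ∩ O={T} → {T} (+0)
site 4, node NW: N={A} ∪ W={C} → {A,C} (+1)
site 4, node NTW: NW={A,C} ∩ T={A} → {A} (+0)
site 4, node MNOTW: MO={T} ∪ NTW={A} → {A,T} (+1)
site 4, node LMNOTVW: LV={C,G} ∪ MNOTW={A,T} → {A,C,G,T} (+1)
per-site changes: [4, 4, 4, 4, 4]; total = 20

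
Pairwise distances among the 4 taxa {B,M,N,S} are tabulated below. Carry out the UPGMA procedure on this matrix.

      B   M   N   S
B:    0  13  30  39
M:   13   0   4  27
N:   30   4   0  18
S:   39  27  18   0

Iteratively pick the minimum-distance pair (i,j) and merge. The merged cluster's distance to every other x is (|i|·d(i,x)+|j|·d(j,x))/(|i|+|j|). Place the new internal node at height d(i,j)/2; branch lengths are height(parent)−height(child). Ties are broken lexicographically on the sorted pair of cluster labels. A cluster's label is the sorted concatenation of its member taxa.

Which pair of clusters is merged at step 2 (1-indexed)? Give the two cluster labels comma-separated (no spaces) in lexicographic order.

iteration 1: select M,N (d=4); attach at lengths (2, 2); label the merged cluster MN
  updated: d(B,MN)=43/2, d(MN,S)=45/2
iteration 2: select B,MN (d=43/2); attach at lengths (43/4, 35/4); label the merged cluster BMN
  updated: d(BMN,S)=28
iteration 3: select BMN,S (d=28); attach at lengths (13/4, 14); label the merged cluster BMNS
final tree: ((B:43/4,(M:2,N:2):35/4):13/4,S:14)
total length: 163/4

B,MN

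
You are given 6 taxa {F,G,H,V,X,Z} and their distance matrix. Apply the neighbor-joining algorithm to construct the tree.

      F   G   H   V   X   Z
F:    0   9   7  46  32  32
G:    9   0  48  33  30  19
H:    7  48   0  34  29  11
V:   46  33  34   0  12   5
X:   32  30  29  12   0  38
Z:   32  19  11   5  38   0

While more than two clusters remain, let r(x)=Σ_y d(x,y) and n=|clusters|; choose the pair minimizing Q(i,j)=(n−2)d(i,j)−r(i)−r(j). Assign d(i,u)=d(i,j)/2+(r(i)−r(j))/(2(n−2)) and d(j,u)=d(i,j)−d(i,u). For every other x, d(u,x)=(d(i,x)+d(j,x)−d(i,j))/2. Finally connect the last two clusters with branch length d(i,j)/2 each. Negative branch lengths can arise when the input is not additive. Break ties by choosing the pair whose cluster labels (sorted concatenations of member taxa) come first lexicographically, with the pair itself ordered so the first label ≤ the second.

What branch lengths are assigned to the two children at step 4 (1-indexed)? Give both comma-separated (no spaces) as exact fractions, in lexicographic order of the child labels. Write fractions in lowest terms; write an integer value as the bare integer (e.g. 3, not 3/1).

step 1: merge (F,G) at d=9, Q=-229; branch lengths F→23/8, G→49/8; new cluster FG
  updated: d(FG,H)=23, d(FG,V)=35, d(FG,X)=53/2, d(FG,Z)=21
step 2: merge (V,X) at d=12, Q=-311/2; branch lengths V→11/4, X→37/4; new cluster VX
  updated: d(FG,VX)=99/4, d(H,VX)=51/2, d(VX,Z)=31/2
step 3: merge (FG,VX) at d=99/4, Q=-85; branch lengths FG→105/8, VX→93/8; new cluster FGVX
  updated: d(FGVX,H)=95/8, d(FGVX,Z)=47/8
step 4: merge (FGVX,H) at d=95/8, Q=-115/4; branch lengths FGVX→27/8, H→17/2; new cluster FGHVX
  updated: d(FGHVX,Z)=5/2
step 5: merge (FGHVX,Z) at d=5/2; branch lengths FGHVX→5/4, Z→5/4; new cluster FGHVXZ
final tree: ((((F:23/8,G:49/8):105/8,(V:11/4,X:37/4):93/8):27/8,H:17/2):5/4,Z:5/4)
total length: 481/8

27/8,17/2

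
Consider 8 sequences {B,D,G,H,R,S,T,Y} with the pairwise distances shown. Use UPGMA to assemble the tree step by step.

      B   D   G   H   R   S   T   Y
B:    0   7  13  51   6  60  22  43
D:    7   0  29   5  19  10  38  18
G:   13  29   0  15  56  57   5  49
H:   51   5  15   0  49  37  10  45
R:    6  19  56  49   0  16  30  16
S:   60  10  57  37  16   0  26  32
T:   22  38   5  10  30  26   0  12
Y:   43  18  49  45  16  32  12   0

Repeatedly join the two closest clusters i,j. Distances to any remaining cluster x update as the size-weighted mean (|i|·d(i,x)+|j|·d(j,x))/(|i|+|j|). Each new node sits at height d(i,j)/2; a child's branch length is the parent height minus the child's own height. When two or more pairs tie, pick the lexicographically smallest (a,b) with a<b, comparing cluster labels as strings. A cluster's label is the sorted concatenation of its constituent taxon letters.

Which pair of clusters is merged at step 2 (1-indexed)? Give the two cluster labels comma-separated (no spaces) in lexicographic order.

iteration 1: select D,H (d=5); attach at lengths (5/2, 5/2); label the merged cluster DH
  updated: d(B,DH)=29, d(DH,G)=22, d(DH,R)=34, d(DH,S)=47/2, d(DH,T)=24, d(DH,Y)=63/2
iteration 2: select G,T (d=5); attach at lengths (5/2, 5/2); label the merged cluster GT
  updated: d(B,GT)=35/2, d(DH,GT)=23, d(GT,R)=43, d(GT,S)=83/2, d(GT,Y)=61/2
iteration 3: select B,R (d=6); attach at lengths (3, 3); label the merged cluster BR
  updated: d(BR,DH)=63/2, d(BR,GT)=121/4, d(BR,S)=38, d(BR,Y)=59/2
iteration 4: select DH,GT (d=23); attach at lengths (9, 9); label the merged cluster DGHT
  updated: d(BR,DGHT)=247/8, d(DGHT,S)=65/2, d(DGHT,Y)=31
iteration 5: select BR,Y (d=59/2); attach at lengths (47/4, 59/4); label the merged cluster BRY
  updated: d(BRY,DGHT)=371/12, d(BRY,S)=36
iteration 6: select BRY,DGHT (d=371/12); attach at lengths (17/24, 95/24); label the merged cluster BDGHRTY
  updated: d(BDGHRTY,S)=34
iteration 7: select BDGHRTY,S (d=34); attach at lengths (37/24, 17); label the merged cluster BDGHRSTY
final tree: ((((B:3,R:3):47/4,Y:59/4):17/24,((D:5/2,H:5/2):9,(G:5/2,T:5/2):9):95/24):37/24,S:17)
total length: 2009/24

G,T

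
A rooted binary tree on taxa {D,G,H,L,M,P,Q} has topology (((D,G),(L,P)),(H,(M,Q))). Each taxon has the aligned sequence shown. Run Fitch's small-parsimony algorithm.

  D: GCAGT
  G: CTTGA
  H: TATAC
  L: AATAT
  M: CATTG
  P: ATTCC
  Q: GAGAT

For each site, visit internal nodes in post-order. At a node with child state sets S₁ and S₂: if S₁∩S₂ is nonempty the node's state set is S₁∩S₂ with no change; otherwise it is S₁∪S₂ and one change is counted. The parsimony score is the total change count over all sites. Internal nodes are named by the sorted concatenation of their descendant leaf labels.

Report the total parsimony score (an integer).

DG@0: {G} ∪ {C} = {C,G} (union, +1)
LP@0: {A} ∩ {A} = {A} (intersection, +0)
DGLP@0: {C,G} ∪ {A} = {A,C,G} (union, +1)
MQ@0: {C} ∪ {G} = {C,G} (union, +1)
HMQ@0: {T} ∪ {C,G} = {C,G,T} (union, +1)
DGHLMPQ@0: {A,C,G} ∩ {C,G,T} = {C,G} (intersection, +0)
DG@1: {C} ∪ {T} = {C,T} (union, +1)
LP@1: {A} ∪ {T} = {A,T} (union, +1)
DGLP@1: {C,T} ∩ {A,T} = {T} (intersection, +0)
MQ@1: {A} ∩ {A} = {A} (intersection, +0)
HMQ@1: {A} ∩ {A} = {A} (intersection, +0)
DGHLMPQ@1: {T} ∪ {A} = {A,T} (union, +1)
DG@2: {A} ∪ {T} = {A,T} (union, +1)
LP@2: {T} ∩ {T} = {T} (intersection, +0)
DGLP@2: {A,T} ∩ {T} = {T} (intersection, +0)
MQ@2: {T} ∪ {G} = {G,T} (union, +1)
HMQ@2: {T} ∩ {G,T} = {T} (intersection, +0)
DGHLMPQ@2: {T} ∩ {T} = {T} (intersection, +0)
DG@3: {G} ∩ {G} = {G} (intersection, +0)
LP@3: {A} ∪ {C} = {A,C} (union, +1)
DGLP@3: {G} ∪ {A,C} = {A,C,G} (union, +1)
MQ@3: {T} ∪ {A} = {A,T} (union, +1)
HMQ@3: {A} ∩ {A,T} = {A} (intersection, +0)
DGHLMPQ@3: {A,C,G} ∩ {A} = {A} (intersection, +0)
DG@4: {T} ∪ {A} = {A,T} (union, +1)
LP@4: {T} ∪ {C} = {C,T} (union, +1)
DGLP@4: {A,T} ∩ {C,T} = {T} (intersection, +0)
MQ@4: {G} ∪ {T} = {G,T} (union, +1)
HMQ@4: {C} ∪ {G,T} = {C,G,T} (union, +1)
DGHLMPQ@4: {T} ∩ {C,G,T} = {T} (intersection, +0)
per-site changes: [4, 3, 2, 3, 4]; total = 16

16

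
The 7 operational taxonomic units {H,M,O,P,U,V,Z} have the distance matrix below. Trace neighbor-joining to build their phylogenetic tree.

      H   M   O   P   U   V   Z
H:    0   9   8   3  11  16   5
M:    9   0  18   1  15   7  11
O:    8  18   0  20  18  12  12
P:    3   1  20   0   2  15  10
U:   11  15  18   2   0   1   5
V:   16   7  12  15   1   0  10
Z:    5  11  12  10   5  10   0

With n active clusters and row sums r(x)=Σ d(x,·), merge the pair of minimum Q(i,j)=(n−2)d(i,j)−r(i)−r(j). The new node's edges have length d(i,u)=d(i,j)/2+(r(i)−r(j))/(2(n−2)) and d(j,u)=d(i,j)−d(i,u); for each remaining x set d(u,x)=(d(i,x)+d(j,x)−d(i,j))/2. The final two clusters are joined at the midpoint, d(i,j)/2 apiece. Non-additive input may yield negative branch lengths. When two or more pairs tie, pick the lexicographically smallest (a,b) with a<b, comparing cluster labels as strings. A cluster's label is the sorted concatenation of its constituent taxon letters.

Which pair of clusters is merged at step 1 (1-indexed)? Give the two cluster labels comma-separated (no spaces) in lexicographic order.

step 1: merge (U,V) at d=1, Q=-108; branch lengths U→-2/5, V→7/5; new cluster UV
  updated: d(H,UV)=13, d(M,UV)=21/2, d(O,UV)=29/2, d(P,UV)=8, d(UV,Z)=7
step 2: merge (M,P) at d=1, Q=-175/2; branch lengths M→23/16, P→-7/16; new cluster MP
  updated: d(H,MP)=11/2, d(MP,O)=37/2, d(MP,UV)=35/4, d(MP,Z)=10
step 3: merge (H,O) at d=8, Q=-121/2; branch lengths H→5/12, O→91/12; new cluster HO
  updated: d(HO,MP)=8, d(HO,UV)=39/4, d(HO,Z)=9/2
step 4: merge (HO,Z) at d=9/2, Q=-139/4; branch lengths HO→39/16, Z→33/16; new cluster HOZ
  updated: d(HOZ,MP)=27/4, d(HOZ,UV)=49/8
step 5: merge (HOZ,MP) at d=27/4, Q=-173/8; branch lengths HOZ→33/16, MP→75/16; new cluster HMOPZ
  updated: d(HMOPZ,UV)=65/16
step 6: merge (HMOPZ,UV) at d=65/16; branch lengths HMOPZ→65/32, UV→65/32; new cluster HMOPUVZ
final tree: ((((H:5/12,O:91/12):39/16,Z:33/16):33/16,(M:23/16,P:-7/16):75/16):65/32,(U:-2/5,V:7/5):65/32)
total length: 405/16

U,V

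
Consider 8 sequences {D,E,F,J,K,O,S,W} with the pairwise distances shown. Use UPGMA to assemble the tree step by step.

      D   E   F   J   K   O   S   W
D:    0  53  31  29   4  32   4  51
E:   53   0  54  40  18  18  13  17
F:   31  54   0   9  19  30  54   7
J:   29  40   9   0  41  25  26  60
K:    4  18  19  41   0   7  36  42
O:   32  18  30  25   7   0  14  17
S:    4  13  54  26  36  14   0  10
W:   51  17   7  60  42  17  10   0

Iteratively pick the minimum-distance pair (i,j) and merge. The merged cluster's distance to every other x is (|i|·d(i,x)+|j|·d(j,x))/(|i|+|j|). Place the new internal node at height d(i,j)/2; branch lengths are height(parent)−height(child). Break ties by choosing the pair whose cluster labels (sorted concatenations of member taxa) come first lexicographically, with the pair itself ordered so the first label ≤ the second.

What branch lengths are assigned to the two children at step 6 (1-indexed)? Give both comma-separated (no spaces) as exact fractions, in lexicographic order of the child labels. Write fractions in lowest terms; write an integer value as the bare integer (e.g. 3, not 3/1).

18/5,161/10

1. join D+K (d=4) ⇒ DK; edges |D|=2, |K|=2
  updated: d(DK,E)=71/2, d(DK,F)=25, d(DK,J)=35, d(DK,O)=39/2, d(DK,S)=20, d(DK,W)=93/2
2. join F+W (d=7) ⇒ FW; edges |F|=7/2, |W|=7/2
  updated: d(DK,FW)=143/4, d(E,FW)=71/2, d(FW,J)=69/2, d(FW,O)=47/2, d(FW,S)=32
3. join E+S (d=13) ⇒ ES; edges |E|=13/2, |S|=13/2
  updated: d(DK,ES)=111/4, d(ES,FW)=135/4, d(ES,J)=33, d(ES,O)=16
4. join ES+O (d=16) ⇒ EOS; edges |ES|=3/2, |O|=8
  updated: d(DK,EOS)=25, d(EOS,FW)=91/3, d(EOS,J)=91/3
5. join DK+EOS (d=25) ⇒ DEKOS; edges |DK|=21/2, |EOS|=9/2
  updated: d(DEKOS,FW)=65/2, d(DEKOS,J)=161/5
6. join DEKOS+J (d=161/5) ⇒ DEJKOS; edges |DEKOS|=18/5, |J|=161/10
  updated: d(DEJKOS,FW)=197/6
7. join DEJKOS+FW (d=197/6) ⇒ DEFJKOSW; edges |DEJKOS|=19/60, |FW|=155/12
final tree: ((((D:2,K:2):21/2,((E:13/2,S:13/2):3/2,O:8):9/2):18/5,J:161/10):19/60,(F:7/2,W:7/2):155/12)
total length: 2443/30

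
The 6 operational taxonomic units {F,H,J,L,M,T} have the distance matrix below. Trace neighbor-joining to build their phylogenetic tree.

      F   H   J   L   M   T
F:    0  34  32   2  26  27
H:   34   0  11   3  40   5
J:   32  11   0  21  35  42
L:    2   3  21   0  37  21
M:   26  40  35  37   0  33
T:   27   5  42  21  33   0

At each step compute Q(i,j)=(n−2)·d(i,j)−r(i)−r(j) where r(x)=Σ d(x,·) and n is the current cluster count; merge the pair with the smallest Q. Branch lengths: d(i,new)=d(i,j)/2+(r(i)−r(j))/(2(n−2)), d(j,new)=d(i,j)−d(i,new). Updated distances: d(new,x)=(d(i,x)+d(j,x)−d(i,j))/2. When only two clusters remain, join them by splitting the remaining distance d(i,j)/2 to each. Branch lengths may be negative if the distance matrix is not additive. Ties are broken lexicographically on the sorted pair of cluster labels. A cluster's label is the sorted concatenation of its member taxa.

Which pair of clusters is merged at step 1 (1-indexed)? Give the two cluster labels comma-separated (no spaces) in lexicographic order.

iteration 1: select H,T (d=5, Q=-201); attach at lengths (-15/8, 55/8); label the merged cluster HT
  updated: d(F,HT)=28, d(HT,J)=24, d(HT,L)=19/2, d(HT,M)=34
iteration 2: select F,L (d=2, Q=-303/2); attach at lengths (49/12, -25/12); label the merged cluster FL
  updated: d(FL,HT)=71/4, d(FL,J)=51/2, d(FL,M)=61/2
iteration 3: select FL,HT (d=71/4, Q=-114); attach at lengths (67/8, 75/8); label the merged cluster FHLT
  updated: d(FHLT,J)=127/8, d(FHLT,M)=187/8
iteration 4: select FHLT,J (d=127/8, Q=-297/4); attach at lengths (17/8, 55/4); label the merged cluster FHJLT
  updated: d(FHJLT,M)=85/4
iteration 5: select FHJLT,M (d=85/4); attach at lengths (85/8, 85/8); label the merged cluster FHJLMT
final tree: ((((F:49/12,L:-25/12):67/8,(H:-15/8,T:55/8):75/8):17/8,J:55/4):85/8,M:85/8)
total length: 495/8

H,T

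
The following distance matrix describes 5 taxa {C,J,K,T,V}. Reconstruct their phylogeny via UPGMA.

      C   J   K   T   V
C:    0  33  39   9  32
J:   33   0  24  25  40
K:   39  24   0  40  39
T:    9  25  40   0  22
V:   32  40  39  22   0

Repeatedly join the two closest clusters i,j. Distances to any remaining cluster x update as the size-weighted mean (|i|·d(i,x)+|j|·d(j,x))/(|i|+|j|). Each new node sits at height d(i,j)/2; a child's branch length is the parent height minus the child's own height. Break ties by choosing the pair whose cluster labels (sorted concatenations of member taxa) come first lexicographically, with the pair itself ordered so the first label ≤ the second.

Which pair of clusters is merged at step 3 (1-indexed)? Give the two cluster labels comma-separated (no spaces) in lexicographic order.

step 1: merge (C,T) at d=9; branch lengths C→9/2, T→9/2; new cluster CT
  updated: d(CT,J)=29, d(CT,K)=79/2, d(CT,V)=27
step 2: merge (J,K) at d=24; branch lengths J→12, K→12; new cluster JK
  updated: d(CT,JK)=137/4, d(JK,V)=79/2
step 3: merge (CT,V) at d=27; branch lengths CT→9, V→27/2; new cluster CTV
  updated: d(CTV,JK)=36
step 4: merge (CTV,JK) at d=36; branch lengths CTV→9/2, JK→6; new cluster CJKTV
final tree: (((C:9/2,T:9/2):9,V:27/2):9/2,(J:12,K:12):6)
total length: 66

CT,V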